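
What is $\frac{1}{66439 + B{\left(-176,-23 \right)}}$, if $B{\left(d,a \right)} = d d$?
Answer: $\frac{1}{97415} \approx 1.0265 \cdot 10^{-5}$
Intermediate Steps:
$B{\left(d,a \right)} = d^{2}$
$\frac{1}{66439 + B{\left(-176,-23 \right)}} = \frac{1}{66439 + \left(-176\right)^{2}} = \frac{1}{66439 + 30976} = \frac{1}{97415}$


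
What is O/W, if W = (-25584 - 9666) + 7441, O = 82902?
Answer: -82902/27809 ≈ -2.9811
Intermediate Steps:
W = -27809 (W = -35250 + 7441 = -27809)
O/W = 82902/(-27809) = 82902*(-1/27809) = -82902/27809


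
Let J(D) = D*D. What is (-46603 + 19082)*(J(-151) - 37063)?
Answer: 392504502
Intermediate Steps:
J(D) = D²
(-46603 + 19082)*(J(-151) - 37063) = (-46603 + 19082)*((-151)² - 37063) = -27521*(22801 - 37063) = -27521*(-14262) = 392504502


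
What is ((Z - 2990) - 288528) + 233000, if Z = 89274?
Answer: 30756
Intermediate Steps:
((Z - 2990) - 288528) + 233000 = ((89274 - 2990) - 288528) + 233000 = (86284 - 288528) + 233000 = -202244 + 233000 = 30756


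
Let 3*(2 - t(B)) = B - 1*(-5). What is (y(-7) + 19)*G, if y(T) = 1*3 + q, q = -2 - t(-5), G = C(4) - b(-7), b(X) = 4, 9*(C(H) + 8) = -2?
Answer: -220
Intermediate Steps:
C(H) = -74/9 (C(H) = -8 + (1/9)*(-2) = -8 - 2/9 = -74/9)
t(B) = 1/3 - B/3 (t(B) = 2 - (B - 1*(-5))/3 = 2 - (B + 5)/3 = 2 - (5 + B)/3 = 2 + (-5/3 - B/3) = 1/3 - B/3)
G = -110/9 (G = -74/9 - 1*4 = -74/9 - 4 = -110/9 ≈ -12.222)
q = -4 (q = -2 - (1/3 - 1/3*(-5)) = -2 - (1/3 + 5/3) = -2 - 1*2 = -2 - 2 = -4)
y(T) = -1 (y(T) = 1*3 - 4 = 3 - 4 = -1)
(y(-7) + 19)*G = (-1 + 19)*(-110/9) = 18*(-110/9) = -220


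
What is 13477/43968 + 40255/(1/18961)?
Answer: 33559677631717/43968 ≈ 7.6328e+8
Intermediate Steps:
13477/43968 + 40255/(1/18961) = 13477*(1/43968) + 40255/(1/18961) = 13477/43968 + 40255*18961 = 13477/43968 + 763275055 = 33559677631717/43968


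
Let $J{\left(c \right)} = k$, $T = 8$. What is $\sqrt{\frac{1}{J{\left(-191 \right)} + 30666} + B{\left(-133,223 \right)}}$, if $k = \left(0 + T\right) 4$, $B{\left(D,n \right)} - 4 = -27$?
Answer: $\frac{i \sqrt{21674414994}}{30698} \approx 4.7958 i$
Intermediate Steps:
$B{\left(D,n \right)} = -23$ ($B{\left(D,n \right)} = 4 - 27 = -23$)
$k = 32$ ($k = \left(0 + 8\right) 4 = 8 \cdot 4 = 32$)
$J{\left(c \right)} = 32$
$\sqrt{\frac{1}{J{\left(-191 \right)} + 30666} + B{\left(-133,223 \right)}} = \sqrt{\frac{1}{32 + 30666} - 23} = \sqrt{\frac{1}{30698} - 23} = \sqrt{- \frac{706053}{30698}} = \frac{i \sqrt{21674414994}}{30698}$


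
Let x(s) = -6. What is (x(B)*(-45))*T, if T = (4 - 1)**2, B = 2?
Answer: 2430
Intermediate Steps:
T = 9 (T = 3**2 = 9)
(x(B)*(-45))*T = -6*(-45)*9 = 270*9 = 2430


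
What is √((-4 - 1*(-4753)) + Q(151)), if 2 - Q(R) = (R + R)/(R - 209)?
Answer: √3999970/29 ≈ 68.965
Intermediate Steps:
Q(R) = 2 - 2*R/(-209 + R) (Q(R) = 2 - (R + R)/(R - 209) = 2 - 2*R/(-209 + R))
√((-4 - 1*(-4753)) + Q(151)) = √((-4 - 1*(-4753)) - 418/(-209 + 151)) = √((-4 + 4753) - 418/(-58)) = √(4749 - 418*(-1/58)) = √(4749 + 209/29) = √(137930/29) = √3999970/29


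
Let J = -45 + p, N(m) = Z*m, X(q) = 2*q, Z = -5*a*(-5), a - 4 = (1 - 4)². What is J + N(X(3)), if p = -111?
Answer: 1794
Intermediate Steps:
a = 13 (a = 4 + (1 - 4)² = 4 + (-3)² = 4 + 9 = 13)
Z = 325 (Z = -5*13*(-5) = -65*(-5) = 325)
N(m) = 325*m
J = -156 (J = -45 - 111 = -156)
J + N(X(3)) = -156 + 325*(2*3) = -156 + 325*6 = -156 + 1950 = 1794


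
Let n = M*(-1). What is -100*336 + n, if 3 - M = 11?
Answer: -33592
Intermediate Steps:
M = -8 (M = 3 - 1*11 = 3 - 11 = -8)
n = 8 (n = -8*(-1) = 8)
-100*336 + n = -100*336 + 8 = -33600 + 8 = -33592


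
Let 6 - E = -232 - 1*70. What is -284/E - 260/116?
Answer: -7064/2233 ≈ -3.1635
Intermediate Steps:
E = 308 (E = 6 - (-232 - 1*70) = 6 - (-232 - 70) = 6 - 1*(-302) = 6 + 302 = 308)
-284/E - 260/116 = -284/308 - 260/116 = -284*1/308 - 260*1/116 = -71/77 - 65/29 = -7064/2233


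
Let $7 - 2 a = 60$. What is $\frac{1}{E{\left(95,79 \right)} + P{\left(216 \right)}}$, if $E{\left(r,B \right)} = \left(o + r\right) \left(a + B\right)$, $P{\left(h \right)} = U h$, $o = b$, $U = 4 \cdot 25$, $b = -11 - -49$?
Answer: $\frac{2}{57165} \approx 3.4986 \cdot 10^{-5}$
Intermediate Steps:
$b = 38$ ($b = -11 + 49 = 38$)
$a = - \frac{53}{2}$ ($a = \frac{7}{2} - 30 = - \frac{53}{2} \approx -26.5$)
$U = 100$
$o = 38$
$P{\left(h \right)} = 100 h$
$E{\left(r,B \right)} = \left(38 + r\right) \left(- \frac{53}{2} + B\right)$
$\frac{1}{E{\left(95,79 \right)} + P{\left(216 \right)}} = \frac{1}{\left(-1007 + 38 \cdot 79 - \frac{5035}{2} + 79 \cdot 95\right) + 100 \cdot 216} = \frac{1}{\left(-1007 + 3002 - \frac{5035}{2} + 7505\right) + 21600} = \frac{1}{\frac{13965}{2} + 21600} = \frac{1}{\frac{57165}{2}} = \frac{2}{57165}$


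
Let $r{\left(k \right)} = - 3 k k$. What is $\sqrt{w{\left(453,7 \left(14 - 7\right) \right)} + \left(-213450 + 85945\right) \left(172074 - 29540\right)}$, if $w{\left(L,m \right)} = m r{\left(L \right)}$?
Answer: $7 i \sqrt{371509457} \approx 1.3492 \cdot 10^{5} i$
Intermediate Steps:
$r{\left(k \right)} = - 3 k^{2}$
$w{\left(L,m \right)} = - 3 m L^{2}$ ($w{\left(L,m \right)} = m \left(- 3 L^{2}\right) = - 3 m L^{2}$)
$\sqrt{w{\left(453,7 \left(14 - 7\right) \right)} + \left(-213450 + 85945\right) \left(172074 - 29540\right)} = \sqrt{- 3 \cdot 7 \left(14 - 7\right) 453^{2} + \left(-213450 + 85945\right) \left(172074 - 29540\right)} = \sqrt{\left(-3\right) 7 \cdot 7 \cdot 205209 - 18173797670} = \sqrt{\left(-3\right) 49 \cdot 205209 - 18173797670} = \sqrt{-30165723 - 18173797670} = \sqrt{-18203963393} = 7 i \sqrt{371509457}$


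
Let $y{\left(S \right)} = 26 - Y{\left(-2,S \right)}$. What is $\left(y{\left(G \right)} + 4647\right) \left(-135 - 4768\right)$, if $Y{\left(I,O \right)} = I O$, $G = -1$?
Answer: $-22901913$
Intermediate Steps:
$y{\left(S \right)} = 26 + 2 S$ ($y{\left(S \right)} = 26 - - 2 S = 26 + 2 S$)
$\left(y{\left(G \right)} + 4647\right) \left(-135 - 4768\right) = \left(\left(26 + 2 \left(-1\right)\right) + 4647\right) \left(-135 - 4768\right) = \left(\left(26 - 2\right) + 4647\right) \left(-4903\right) = \left(24 + 4647\right) \left(-4903\right) = 4671 \left(-4903\right) = -22901913$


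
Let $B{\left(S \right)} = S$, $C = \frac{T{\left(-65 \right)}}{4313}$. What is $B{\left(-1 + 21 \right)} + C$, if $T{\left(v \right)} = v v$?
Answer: $\frac{90485}{4313} \approx 20.98$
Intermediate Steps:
$T{\left(v \right)} = v^{2}$
$C = \frac{4225}{4313}$ ($C = \frac{\left(-65\right)^{2}}{4313} = 4225 \cdot \frac{1}{4313} = \frac{4225}{4313} \approx 0.9796$)
$B{\left(-1 + 21 \right)} + C = \left(-1 + 21\right) + \frac{4225}{4313} = 20 + \frac{4225}{4313} = \frac{90485}{4313}$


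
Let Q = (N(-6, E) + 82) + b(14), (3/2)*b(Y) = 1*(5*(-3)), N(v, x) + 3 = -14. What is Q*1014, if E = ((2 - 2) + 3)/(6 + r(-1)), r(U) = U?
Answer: 55770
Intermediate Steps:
E = ⅗ (E = ((2 - 2) + 3)/(6 - 1) = (0 + 3)/5 = 3*(⅕) = ⅗ ≈ 0.60000)
N(v, x) = -17 (N(v, x) = -3 - 14 = -17)
b(Y) = -10 (b(Y) = 2*(1*(5*(-3)))/3 = 2*(1*(-15))/3 = (⅔)*(-15) = -10)
Q = 55 (Q = (-17 + 82) - 10 = 65 - 10 = 55)
Q*1014 = 55*1014 = 55770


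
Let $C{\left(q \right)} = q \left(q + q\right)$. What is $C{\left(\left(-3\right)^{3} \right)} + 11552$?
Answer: $13010$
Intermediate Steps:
$C{\left(q \right)} = 2 q^{2}$ ($C{\left(q \right)} = q 2 q = 2 q^{2}$)
$C{\left(\left(-3\right)^{3} \right)} + 11552 = 2 \left(\left(-3\right)^{3}\right)^{2} + 11552 = 2 \left(-27\right)^{2} + 11552 = 2 \cdot 729 + 11552 = 1458 + 11552 = 13010$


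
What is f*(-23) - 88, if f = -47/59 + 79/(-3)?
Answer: 94870/177 ≈ 535.99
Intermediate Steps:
f = -4802/177 (f = -47*1/59 + 79*(-⅓) = -47/59 - 79/3 = -4802/177 ≈ -27.130)
f*(-23) - 88 = -4802/177*(-23) - 88 = 110446/177 - 88 = 94870/177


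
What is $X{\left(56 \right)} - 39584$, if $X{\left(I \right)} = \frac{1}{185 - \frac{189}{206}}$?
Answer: $- \frac{1501064658}{37921} \approx -39584.0$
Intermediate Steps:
$X{\left(I \right)} = \frac{206}{37921}$ ($X{\left(I \right)} = \frac{1}{185 - \frac{189}{206}} = \frac{1}{\frac{37921}{206}} = \frac{206}{37921}$)
$X{\left(56 \right)} - 39584 = \frac{206}{37921} - 39584 = - \frac{1501064658}{37921}$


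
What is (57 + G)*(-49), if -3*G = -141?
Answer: -5096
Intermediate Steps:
G = 47 (G = -⅓*(-141) = 47)
(57 + G)*(-49) = (57 + 47)*(-49) = 104*(-49) = -5096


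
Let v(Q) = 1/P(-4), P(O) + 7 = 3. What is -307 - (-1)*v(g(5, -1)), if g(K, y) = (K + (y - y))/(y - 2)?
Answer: -1229/4 ≈ -307.25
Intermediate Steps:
P(O) = -4 (P(O) = -7 + 3 = -4)
g(K, y) = K/(-2 + y) (g(K, y) = (K + 0)/(-2 + y) = K/(-2 + y))
v(Q) = -¼ (v(Q) = 1/(-4) = -¼)
-307 - (-1)*v(g(5, -1)) = -307 - (-1)*(-1)/4 = -307 - 1*¼ = -307 - ¼ = -1229/4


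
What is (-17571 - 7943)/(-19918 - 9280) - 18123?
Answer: -264564920/14599 ≈ -18122.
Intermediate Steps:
(-17571 - 7943)/(-19918 - 9280) - 18123 = -25514/(-29198) - 18123 = -25514*(-1/29198) - 18123 = 12757/14599 - 18123 = -264564920/14599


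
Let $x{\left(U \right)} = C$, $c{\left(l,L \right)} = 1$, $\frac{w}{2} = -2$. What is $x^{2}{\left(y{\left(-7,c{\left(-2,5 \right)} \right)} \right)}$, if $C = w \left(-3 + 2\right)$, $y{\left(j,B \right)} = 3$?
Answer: $16$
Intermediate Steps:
$w = -4$ ($w = 2 \left(-2\right) = -4$)
$C = 4$ ($C = - 4 \left(-3 + 2\right) = \left(-4\right) \left(-1\right) = 4$)
$x{\left(U \right)} = 4$
$x^{2}{\left(y{\left(-7,c{\left(-2,5 \right)} \right)} \right)} = 4^{2} = 16$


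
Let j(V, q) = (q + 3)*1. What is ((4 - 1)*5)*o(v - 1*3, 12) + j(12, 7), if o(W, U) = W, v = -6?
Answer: -125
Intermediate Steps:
j(V, q) = 3 + q (j(V, q) = (3 + q)*1 = 3 + q)
((4 - 1)*5)*o(v - 1*3, 12) + j(12, 7) = ((4 - 1)*5)*(-6 - 1*3) + (3 + 7) = (3*5)*(-6 - 3) + 10 = 15*(-9) + 10 = -135 + 10 = -125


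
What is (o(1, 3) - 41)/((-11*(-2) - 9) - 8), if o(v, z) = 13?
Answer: -28/5 ≈ -5.6000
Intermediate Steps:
(o(1, 3) - 41)/((-11*(-2) - 9) - 8) = (13 - 41)/((-11*(-2) - 9) - 8) = -28/((22 - 9) - 8) = -28/(13 - 8) = -28/5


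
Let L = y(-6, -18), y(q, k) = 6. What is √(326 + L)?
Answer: 2*√83 ≈ 18.221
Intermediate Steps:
L = 6
√(326 + L) = √(326 + 6) = √332 = 2*√83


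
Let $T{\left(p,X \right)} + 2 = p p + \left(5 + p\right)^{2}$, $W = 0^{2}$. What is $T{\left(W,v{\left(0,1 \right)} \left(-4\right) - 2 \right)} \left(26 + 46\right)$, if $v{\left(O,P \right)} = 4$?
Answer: $1656$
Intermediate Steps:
$W = 0$
$T{\left(p,X \right)} = -2 + p^{2} + \left(5 + p\right)^{2}$ ($T{\left(p,X \right)} = -2 + \left(p p + \left(5 + p\right)^{2}\right) = -2 + \left(p^{2} + \left(5 + p\right)^{2}\right) = -2 + p^{2} + \left(5 + p\right)^{2}$)
$T{\left(W,v{\left(0,1 \right)} \left(-4\right) - 2 \right)} \left(26 + 46\right) = \left(-2 + 0^{2} + \left(5 + 0\right)^{2}\right) \left(26 + 46\right) = \left(-2 + 0 + 5^{2}\right) 72 = \left(-2 + 0 + 25\right) 72 = 23 \cdot 72 = 1656$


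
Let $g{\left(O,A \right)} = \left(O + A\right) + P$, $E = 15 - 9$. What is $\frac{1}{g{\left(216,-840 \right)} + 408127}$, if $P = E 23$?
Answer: $\frac{1}{407641} \approx 2.4531 \cdot 10^{-6}$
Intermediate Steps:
$E = 6$
$P = 138$ ($P = 6 \cdot 23 = 138$)
$g{\left(O,A \right)} = 138 + A + O$ ($g{\left(O,A \right)} = \left(O + A\right) + 138 = \left(A + O\right) + 138 = 138 + A + O$)
$\frac{1}{g{\left(216,-840 \right)} + 408127} = \frac{1}{\left(138 - 840 + 216\right) + 408127} = \frac{1}{-486 + 408127} = \frac{1}{407641}$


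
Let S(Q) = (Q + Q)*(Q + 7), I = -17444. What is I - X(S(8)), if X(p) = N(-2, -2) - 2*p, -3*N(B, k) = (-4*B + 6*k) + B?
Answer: -16966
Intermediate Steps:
N(B, k) = B - 2*k (N(B, k) = -((-4*B + 6*k) + B)/3 = -(-3*B + 6*k)/3 = B - 2*k)
S(Q) = 2*Q*(7 + Q) (S(Q) = (2*Q)*(7 + Q) = 2*Q*(7 + Q))
X(p) = 2 - 2*p (X(p) = (-2 - 2*(-2)) - 2*p = (-2 + 4) - 2*p = 2 - 2*p)
I - X(S(8)) = -17444 - (2 - 4*8*(7 + 8)) = -17444 - (2 - 4*8*15) = -17444 - (2 - 2*240) = -17444 - (2 - 480) = -17444 - 1*(-478) = -17444 + 478 = -16966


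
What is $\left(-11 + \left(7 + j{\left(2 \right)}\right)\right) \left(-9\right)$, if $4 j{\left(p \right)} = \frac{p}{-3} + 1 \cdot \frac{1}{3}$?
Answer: $\frac{147}{4} \approx 36.75$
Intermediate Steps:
$j{\left(p \right)} = \frac{1}{12} - \frac{p}{12}$ ($j{\left(p \right)} = \frac{\frac{p}{-3} + 1 \cdot \frac{1}{3}}{4} = \frac{p \left(- \frac{1}{3}\right) + 1 \cdot \frac{1}{3}}{4} = \frac{- \frac{p}{3} + \frac{1}{3}}{4} = \frac{\frac{1}{3} - \frac{p}{3}}{4} = \frac{1}{12} - \frac{p}{12}$)
$\left(-11 + \left(7 + j{\left(2 \right)}\right)\right) \left(-9\right) = \left(-11 + \left(7 + \left(\frac{1}{12} - \frac{1}{6}\right)\right)\right) \left(-9\right) = \left(-11 + \left(7 - \frac{1}{12}\right)\right) \left(-9\right) = \left(-11 + \frac{83}{12}\right) \left(-9\right) = \left(- \frac{49}{12}\right) \left(-9\right) = \frac{147}{4}$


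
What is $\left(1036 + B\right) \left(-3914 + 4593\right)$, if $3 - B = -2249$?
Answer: $2232552$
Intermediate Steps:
$B = 2252$ ($B = 3 - -2249 = 3 + 2249 = 2252$)
$\left(1036 + B\right) \left(-3914 + 4593\right) = \left(1036 + 2252\right) \left(-3914 + 4593\right) = 3288 \cdot 679 = 2232552$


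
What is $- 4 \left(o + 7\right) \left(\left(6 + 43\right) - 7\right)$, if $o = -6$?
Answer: $-168$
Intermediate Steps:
$- 4 \left(o + 7\right) \left(\left(6 + 43\right) - 7\right) = - 4 \left(-6 + 7\right) \left(\left(6 + 43\right) - 7\right) = \left(-4\right) 1 \left(49 - 7\right) = \left(-4\right) 42 = -168$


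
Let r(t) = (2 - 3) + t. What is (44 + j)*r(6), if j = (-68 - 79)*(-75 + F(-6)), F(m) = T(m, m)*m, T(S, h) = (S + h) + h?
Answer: -24035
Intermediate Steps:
T(S, h) = S + 2*h
r(t) = -1 + t
F(m) = 3*m² (F(m) = (m + 2*m)*m = (3*m)*m = 3*m²)
j = -4851 (j = (-68 - 79)*(-75 + 3*(-6)²) = -147*(-75 + 3*36) = -147*(-75 + 108) = -147*33 = -4851)
(44 + j)*r(6) = (44 - 4851)*(-1 + 6) = -4807*5 = -24035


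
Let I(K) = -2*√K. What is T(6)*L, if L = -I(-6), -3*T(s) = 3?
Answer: -2*I*√6 ≈ -4.899*I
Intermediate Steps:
T(s) = -1 (T(s) = -⅓*3 = -1)
L = 2*I*√6 (L = -(-2)*√(-6) = -(-2)*I*√6 = 2*I*√6 ≈ 4.899*I)
T(6)*L = -2*I*√6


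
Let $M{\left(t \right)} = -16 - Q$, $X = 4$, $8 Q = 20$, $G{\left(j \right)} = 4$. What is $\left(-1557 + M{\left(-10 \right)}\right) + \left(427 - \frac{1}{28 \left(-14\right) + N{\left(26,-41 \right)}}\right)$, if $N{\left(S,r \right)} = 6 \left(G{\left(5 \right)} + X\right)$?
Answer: $- \frac{395083}{344} \approx -1148.5$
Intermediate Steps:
$Q = \frac{5}{2}$ ($Q = \frac{1}{8} \cdot 20 = \frac{5}{2} \approx 2.5$)
$N{\left(S,r \right)} = 48$ ($N{\left(S,r \right)} = 6 \left(4 + 4\right) = 6 \cdot 8 = 48$)
$M{\left(t \right)} = - \frac{37}{2}$ ($M{\left(t \right)} = -16 - \frac{5}{2} = - \frac{37}{2}$)
$\left(-1557 + M{\left(-10 \right)}\right) + \left(427 - \frac{1}{28 \left(-14\right) + N{\left(26,-41 \right)}}\right) = \left(-1557 - \frac{37}{2}\right) + \left(427 - \frac{1}{28 \left(-14\right) + 48}\right) = - \frac{3151}{2} + \left(427 - \frac{1}{-392 + 48}\right) = - \frac{3151}{2} + \left(427 - \frac{1}{-344}\right) = - \frac{3151}{2} + \left(427 - - \frac{1}{344}\right) = - \frac{3151}{2} + \left(427 + \frac{1}{344}\right) = - \frac{3151}{2} + \frac{146889}{344} = - \frac{395083}{344}$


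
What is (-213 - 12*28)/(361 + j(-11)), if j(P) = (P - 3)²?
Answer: -549/557 ≈ -0.98564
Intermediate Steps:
j(P) = (-3 + P)²
(-213 - 12*28)/(361 + j(-11)) = (-213 - 12*28)/(361 + (-3 - 11)²) = (-213 - 336)/(361 + (-14)²) = -549/(361 + 196) = -549/557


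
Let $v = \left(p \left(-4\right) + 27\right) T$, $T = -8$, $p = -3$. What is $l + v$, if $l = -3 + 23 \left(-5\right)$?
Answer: $-430$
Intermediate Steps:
$l = -118$ ($l = -3 - 115 = -118$)
$v = -312$ ($v = \left(\left(-3\right) \left(-4\right) + 27\right) \left(-8\right) = \left(12 + 27\right) \left(-8\right) = 39 \left(-8\right) = -312$)
$l + v = -118 - 312 = -430$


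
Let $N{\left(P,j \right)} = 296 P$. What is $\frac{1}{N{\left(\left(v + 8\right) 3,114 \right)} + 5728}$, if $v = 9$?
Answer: $\frac{1}{20824} \approx 4.8021 \cdot 10^{-5}$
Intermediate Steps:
$\frac{1}{N{\left(\left(v + 8\right) 3,114 \right)} + 5728} = \frac{1}{296 \left(9 + 8\right) 3 + 5728} = \frac{1}{296 \cdot 17 \cdot 3 + 5728} = \frac{1}{296 \cdot 51 + 5728} = \frac{1}{15096 + 5728} = \frac{1}{20824}$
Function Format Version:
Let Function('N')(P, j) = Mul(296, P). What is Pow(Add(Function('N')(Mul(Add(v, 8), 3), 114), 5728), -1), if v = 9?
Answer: Rational(1, 20824) ≈ 4.8021e-5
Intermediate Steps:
Pow(Add(Function('N')(Mul(Add(v, 8), 3), 114), 5728), -1) = Pow(Add(Mul(296, Mul(Add(9, 8), 3)), 5728), -1) = Pow(Add(Mul(296, Mul(17, 3)), 5728), -1) = Pow(Add(Mul(296, 51), 5728), -1) = Pow(Add(15096, 5728), -1) = Pow(20824, -1) = Rational(1, 20824)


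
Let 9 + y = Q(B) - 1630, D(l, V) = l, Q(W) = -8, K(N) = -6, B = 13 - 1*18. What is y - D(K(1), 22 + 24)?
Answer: -1641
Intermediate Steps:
B = -5 (B = 13 - 18 = -5)
y = -1647 (y = -9 + (-8 - 1630) = -9 - 1638 = -1647)
y - D(K(1), 22 + 24) = -1647 - 1*(-6) = -1647 + 6 = -1641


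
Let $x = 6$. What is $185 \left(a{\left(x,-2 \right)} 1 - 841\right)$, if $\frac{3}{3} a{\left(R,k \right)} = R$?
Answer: $-154475$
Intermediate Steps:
$a{\left(R,k \right)} = R$
$185 \left(a{\left(x,-2 \right)} 1 - 841\right) = 185 \left(6 \cdot 1 - 841\right) = 185 \left(6 - 841\right) = 185 \left(-835\right) = -154475$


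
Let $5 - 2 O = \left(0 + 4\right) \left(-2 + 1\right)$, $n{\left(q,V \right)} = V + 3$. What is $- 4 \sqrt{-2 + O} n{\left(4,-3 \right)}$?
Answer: $0$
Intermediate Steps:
$n{\left(q,V \right)} = 3 + V$
$O = \frac{9}{2}$ ($O = \frac{5}{2} - \frac{\left(0 + 4\right) \left(-2 + 1\right)}{2} = \frac{5}{2} - \frac{4 \left(-1\right)}{2} = \frac{5}{2} - -2 = \frac{5}{2} + 2 = \frac{9}{2} \approx 4.5$)
$- 4 \sqrt{-2 + O} n{\left(4,-3 \right)} = - 4 \sqrt{-2 + \frac{9}{2}} \left(3 - 3\right) = - 4 \sqrt{\frac{5}{2}} \cdot 0 = - 4 \frac{\sqrt{10}}{2} \cdot 0 = - 2 \sqrt{10} \cdot 0 = 0$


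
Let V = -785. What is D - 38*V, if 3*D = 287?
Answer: 89777/3 ≈ 29926.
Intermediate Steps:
D = 287/3 (D = (1/3)*287 = 287/3 ≈ 95.667)
D - 38*V = 287/3 - 38*(-785) = 287/3 + 29830 = 89777/3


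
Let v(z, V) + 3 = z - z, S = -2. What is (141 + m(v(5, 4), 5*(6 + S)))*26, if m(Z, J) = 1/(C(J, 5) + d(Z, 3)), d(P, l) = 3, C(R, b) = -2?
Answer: 3692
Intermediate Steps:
v(z, V) = -3 (v(z, V) = -3 + (z - z) = -3 + 0 = -3)
m(Z, J) = 1 (m(Z, J) = 1/(-2 + 3) = 1/1 = 1)
(141 + m(v(5, 4), 5*(6 + S)))*26 = (141 + 1)*26 = 142*26 = 3692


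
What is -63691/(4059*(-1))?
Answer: 63691/4059 ≈ 15.691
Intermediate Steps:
-63691/(4059*(-1)) = -63691/(-4059) = -63691*(-1/4059) = 63691/4059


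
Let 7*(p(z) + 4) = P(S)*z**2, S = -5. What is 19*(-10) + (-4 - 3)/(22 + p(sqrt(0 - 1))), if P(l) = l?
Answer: -24939/131 ≈ -190.37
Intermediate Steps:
p(z) = -4 - 5*z**2/7 (p(z) = -4 + (-5*z**2)/7 = -4 - 5*z**2/7)
19*(-10) + (-4 - 3)/(22 + p(sqrt(0 - 1))) = 19*(-10) + (-4 - 3)/(22 + (-4 - 5*(sqrt(0 - 1))**2/7)) = -190 - 7/(22 + (-4 - 5*(sqrt(-1))**2/7)) = -190 - 7/(22 + (-4 - 5*I**2/7)) = -190 - 7/(22 + (-4 - 5/7*(-1))) = -190 - 7/(22 + (-4 + 5/7)) = -190 - 7/(22 - 23/7) = -190 - 7/131/7 = -190 - 7*7/131 = -190 - 49/131 = -24939/131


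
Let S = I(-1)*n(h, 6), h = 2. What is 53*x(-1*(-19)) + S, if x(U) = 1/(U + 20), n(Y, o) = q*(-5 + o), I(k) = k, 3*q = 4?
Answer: 1/39 ≈ 0.025641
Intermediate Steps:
q = 4/3 (q = (1/3)*4 = 4/3 ≈ 1.3333)
n(Y, o) = -20/3 + 4*o/3 (n(Y, o) = 4*(-5 + o)/3 = -20/3 + 4*o/3)
x(U) = 1/(20 + U)
S = -4/3 (S = -(-20/3 + (4/3)*6) = -(-20/3 + 8) = -1*4/3 = -4/3 ≈ -1.3333)
53*x(-1*(-19)) + S = 53/(20 - 1*(-19)) - 4/3 = 53/(20 + 19) - 4/3 = 53/39 - 4/3 = 1/39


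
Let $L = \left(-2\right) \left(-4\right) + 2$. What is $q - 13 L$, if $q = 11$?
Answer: $-119$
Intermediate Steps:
$L = 10$ ($L = 8 + 2 = 10$)
$q - 13 L = 11 - 130 = -119$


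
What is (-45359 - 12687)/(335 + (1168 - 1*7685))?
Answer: 29023/3091 ≈ 9.3895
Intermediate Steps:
(-45359 - 12687)/(335 + (1168 - 1*7685)) = -58046/(335 + (1168 - 7685)) = -58046/(335 - 6517) = -58046/(-6182) = -58046*(-1/6182) = 29023/3091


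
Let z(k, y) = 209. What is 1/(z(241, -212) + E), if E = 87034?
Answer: 1/87243 ≈ 1.1462e-5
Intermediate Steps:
1/(z(241, -212) + E) = 1/(209 + 87034) = 1/87243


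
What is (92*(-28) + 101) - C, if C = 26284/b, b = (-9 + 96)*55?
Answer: -11869159/4785 ≈ -2480.5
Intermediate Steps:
b = 4785 (b = 87*55 = 4785)
C = 26284/4785 ≈ 5.4930
(92*(-28) + 101) - C = (92*(-28) + 101) - 1*26284/4785 = (-2576 + 101) - 26284/4785 = -2475 - 26284/4785 = -11869159/4785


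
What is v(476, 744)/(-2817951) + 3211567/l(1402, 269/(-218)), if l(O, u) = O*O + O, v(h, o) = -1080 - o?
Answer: 3017875419387/1847642174902 ≈ 1.6334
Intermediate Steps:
l(O, u) = O + O² (l(O, u) = O² + O = O + O²)
v(476, 744)/(-2817951) + 3211567/l(1402, 269/(-218)) = (-1080 - 1*744)/(-2817951) + 3211567/((1402*(1 + 1402))) = (-1080 - 744)*(-1/2817951) + 3211567/((1402*1403)) = -1824*(-1/2817951) + 3211567/1967006 = 608/939317 + 3211567*(1/1967006) = 608/939317 + 3211567/1967006 = 3017875419387/1847642174902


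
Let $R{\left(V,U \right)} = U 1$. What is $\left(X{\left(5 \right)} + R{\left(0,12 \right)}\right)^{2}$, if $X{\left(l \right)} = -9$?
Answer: $9$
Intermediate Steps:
$R{\left(V,U \right)} = U$
$\left(X{\left(5 \right)} + R{\left(0,12 \right)}\right)^{2} = \left(-9 + 12\right)^{2} = 3^{2} = 9$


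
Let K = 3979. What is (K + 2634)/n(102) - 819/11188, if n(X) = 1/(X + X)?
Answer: 15093192957/11188 ≈ 1.3491e+6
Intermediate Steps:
n(X) = 1/(2*X)
(K + 2634)/n(102) - 819/11188 = (3979 + 2634)/(((½)/102)) - 819/11188 = 6613/(((½)*(1/102))) - 819*1/11188 = 6613/(1/204) - 819/11188 = 6613*204 - 819/11188 = 1349052 - 819/11188 = 15093192957/11188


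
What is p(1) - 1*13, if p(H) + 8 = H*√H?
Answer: -20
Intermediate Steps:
p(H) = -8 + H^(3/2) (p(H) = -8 + H*√H = -8 + H^(3/2))
p(1) - 1*13 = (-8 + 1^(3/2)) - 1*13 = (-8 + 1) - 13 = -7 - 13 = -20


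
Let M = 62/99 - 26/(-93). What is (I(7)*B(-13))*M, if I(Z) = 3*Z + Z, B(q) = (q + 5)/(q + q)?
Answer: 311360/39897 ≈ 7.8041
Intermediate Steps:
B(q) = (5 + q)/(2*q) (B(q) = (5 + q)/((2*q)) = (5 + q)*(1/(2*q)) = (5 + q)/(2*q))
M = 2780/3069 (M = 62*(1/99) - 26*(-1/93) = 62/99 + 26/93 = 2780/3069 ≈ 0.90583)
I(Z) = 4*Z
(I(7)*B(-13))*M = ((4*7)*((1/2)*(5 - 13)/(-13)))*(2780/3069) = (28*((1/2)*(-1/13)*(-8)))*(2780/3069) = (28*(4/13))*(2780/3069) = (112/13)*(2780/3069) = 311360/39897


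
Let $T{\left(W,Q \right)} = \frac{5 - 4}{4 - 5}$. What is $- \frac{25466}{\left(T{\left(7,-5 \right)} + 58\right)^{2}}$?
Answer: $- \frac{25466}{3249} \approx -7.8381$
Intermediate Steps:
$T{\left(W,Q \right)} = -1$ ($T{\left(W,Q \right)} = 1 \frac{1}{-1} = 1 \left(-1\right) = -1$)
$- \frac{25466}{\left(T{\left(7,-5 \right)} + 58\right)^{2}} = - \frac{25466}{\left(-1 + 58\right)^{2}} = - \frac{25466}{57^{2}} = - \frac{25466}{3249}$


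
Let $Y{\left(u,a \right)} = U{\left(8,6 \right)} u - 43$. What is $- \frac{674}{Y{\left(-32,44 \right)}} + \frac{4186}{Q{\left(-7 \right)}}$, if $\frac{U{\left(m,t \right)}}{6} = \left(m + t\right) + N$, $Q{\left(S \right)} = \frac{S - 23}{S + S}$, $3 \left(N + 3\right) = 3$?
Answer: $\frac{68781904}{35205} \approx 1953.8$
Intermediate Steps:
$N = -2$ ($N = -3 + \frac{1}{3} \cdot 3 = -3 + 1 = -2$)
$Q{\left(S \right)} = \frac{-23 + S}{2 S}$
$U{\left(m,t \right)} = -12 + 6 m + 6 t$ ($U{\left(m,t \right)} = 6 \left(\left(m + t\right) - 2\right) = 6 \left(-2 + m + t\right) = -12 + 6 m + 6 t$)
$Y{\left(u,a \right)} = -43 + 72 u$ ($Y{\left(u,a \right)} = \left(-12 + 6 \cdot 8 + 6 \cdot 6\right) u - 43 = \left(-12 + 48 + 36\right) u - 43 = 72 u - 43 = -43 + 72 u$)
$- \frac{674}{Y{\left(-32,44 \right)}} + \frac{4186}{Q{\left(-7 \right)}} = - \frac{674}{-43 + 72 \left(-32\right)} + \frac{4186}{\frac{1}{2} \frac{1}{-7} \left(-23 - 7\right)} = - \frac{674}{-43 - 2304} + \frac{4186}{\frac{1}{2} \left(- \frac{1}{7}\right) \left(-30\right)} = - \frac{674}{-2347} + \frac{4186}{\frac{15}{7}} = \left(-674\right) \left(- \frac{1}{2347}\right) + 4186 \cdot \frac{7}{15} = \frac{674}{2347} + \frac{29302}{15} = \frac{68781904}{35205}$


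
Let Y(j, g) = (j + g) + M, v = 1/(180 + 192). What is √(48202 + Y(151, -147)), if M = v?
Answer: √1667734869/186 ≈ 219.56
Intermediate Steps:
v = 1/372 ≈ 0.0026882
M = 1/372 ≈ 0.0026882
Y(j, g) = 1/372 + g + j (Y(j, g) = (j + g) + 1/372 = (g + j) + 1/372 = 1/372 + g + j)
√(48202 + Y(151, -147)) = √(48202 + (1/372 - 147 + 151)) = √(48202 + 1489/372) = √(17932633/372) = √1667734869/186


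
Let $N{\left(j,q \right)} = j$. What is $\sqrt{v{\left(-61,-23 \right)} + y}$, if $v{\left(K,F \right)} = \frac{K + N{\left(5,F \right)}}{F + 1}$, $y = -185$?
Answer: $\frac{3 i \sqrt{2453}}{11} \approx 13.508 i$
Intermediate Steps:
$v{\left(K,F \right)} = \frac{5 + K}{1 + F}$ ($v{\left(K,F \right)} = \frac{K + 5}{F + 1} = \frac{5 + K}{1 + F}$)
$\sqrt{v{\left(-61,-23 \right)} + y} = \sqrt{\frac{5 - 61}{1 - 23} - 185} = \sqrt{\frac{1}{-22} \left(-56\right) - 185} = \sqrt{\left(- \frac{1}{22}\right) \left(-56\right) - 185} = \sqrt{\frac{28}{11} - 185} = \sqrt{- \frac{2007}{11}} = \frac{3 i \sqrt{2453}}{11}$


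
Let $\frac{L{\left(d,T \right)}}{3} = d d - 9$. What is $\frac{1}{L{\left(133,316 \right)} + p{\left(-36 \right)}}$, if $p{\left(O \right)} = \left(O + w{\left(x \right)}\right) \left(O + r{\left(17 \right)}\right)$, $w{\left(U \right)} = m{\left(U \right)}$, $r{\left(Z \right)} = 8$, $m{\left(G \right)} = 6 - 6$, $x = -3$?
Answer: $\frac{1}{54048} \approx 1.8502 \cdot 10^{-5}$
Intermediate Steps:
$m{\left(G \right)} = 0$ ($m{\left(G \right)} = 6 - 6 = 0$)
$w{\left(U \right)} = 0$
$L{\left(d,T \right)} = -27 + 3 d^{2}$ ($L{\left(d,T \right)} = 3 \left(d d - 9\right) = 3 \left(d^{2} - 9\right) = 3 \left(-9 + d^{2}\right) = -27 + 3 d^{2}$)
$p{\left(O \right)} = O \left(8 + O\right)$ ($p{\left(O \right)} = \left(O + 0\right) \left(O + 8\right) = O \left(8 + O\right)$)
$\frac{1}{L{\left(133,316 \right)} + p{\left(-36 \right)}} = \frac{1}{\left(-27 + 3 \cdot 133^{2}\right) - 36 \left(8 - 36\right)} = \frac{1}{\left(-27 + 3 \cdot 17689\right) - -1008} = \frac{1}{\left(-27 + 53067\right) + 1008} = \frac{1}{53040 + 1008} = \frac{1}{54048}$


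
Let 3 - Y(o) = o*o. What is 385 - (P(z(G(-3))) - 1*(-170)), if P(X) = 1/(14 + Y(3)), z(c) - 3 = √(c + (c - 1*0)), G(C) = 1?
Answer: 1719/8 ≈ 214.88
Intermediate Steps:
Y(o) = 3 - o² (Y(o) = 3 - o*o = 3 - o²)
z(c) = 3 + √2*√c (z(c) = 3 + √(c + (c - 1*0)) = 3 + √(c + (c + 0)) = 3 + √(c + c) = 3 + √(2*c) = 3 + √2*√c)
P(X) = ⅛ (P(X) = 1/(14 + (3 - 1*3²)) = 1/(14 + (3 - 1*9)) = 1/(14 + (3 - 9)) = 1/(14 - 6) = 1/8 = ⅛)
385 - (P(z(G(-3))) - 1*(-170)) = 385 - (⅛ - 1*(-170)) = 385 - (⅛ + 170) = 385 - 1*1361/8 = 385 - 1361/8 = 1719/8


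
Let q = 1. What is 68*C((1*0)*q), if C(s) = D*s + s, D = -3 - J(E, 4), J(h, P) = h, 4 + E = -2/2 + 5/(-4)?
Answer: 0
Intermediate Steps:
E = -25/4 (E = -4 + (-2/2 + 5/(-4)) = -4 + (-2*½ + 5*(-¼)) = -4 + (-1 - 5/4) = -4 - 9/4 = -25/4 ≈ -6.2500)
D = 13/4 (D = -3 - 1*(-25/4) = -3 + 25/4 = 13/4 ≈ 3.2500)
C(s) = 17*s/4 (C(s) = 13*s/4 + s = 17*s/4)
68*C((1*0)*q) = 68*(17*((1*0)*1)/4) = 68*(17*(0*1)/4) = 68*((17/4)*0) = 68*0 = 0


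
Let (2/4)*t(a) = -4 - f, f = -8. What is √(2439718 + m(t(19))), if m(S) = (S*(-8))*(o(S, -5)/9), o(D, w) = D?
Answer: 5*√878278/3 ≈ 1561.9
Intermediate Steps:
t(a) = 8 (t(a) = 2*(-4 - 1*(-8)) = 2*(-4 + 8) = 2*4 = 8)
m(S) = -8*S²/9 (m(S) = (S*(-8))*(S/9) = (-8*S)*(S*(⅑)) = (-8*S)*(S/9) = -8*S²/9)
√(2439718 + m(t(19))) = √(2439718 - 8/9*8²) = √(2439718 - 8/9*64) = √(2439718 - 512/9) = √(21956950/9) = 5*√878278/3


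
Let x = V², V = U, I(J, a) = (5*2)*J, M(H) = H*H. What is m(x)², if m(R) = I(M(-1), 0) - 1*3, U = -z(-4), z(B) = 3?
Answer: 49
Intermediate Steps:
M(H) = H²
I(J, a) = 10*J
U = -3 (U = -1*3 = -3)
V = -3
x = 9 (x = (-3)² = 9)
m(R) = 7 (m(R) = 10*(-1)² - 1*3 = 10*1 - 3 = 10 - 3 = 7)
m(x)² = 7² = 49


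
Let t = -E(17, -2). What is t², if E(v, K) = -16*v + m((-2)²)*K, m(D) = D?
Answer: 78400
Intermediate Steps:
E(v, K) = -16*v + 4*K (E(v, K) = -16*v + (-2)²*K = -16*v + 4*K)
t = 280 (t = -(-16*17 + 4*(-2)) = -(-272 - 8) = -1*(-280) = 280)
t² = 280² = 78400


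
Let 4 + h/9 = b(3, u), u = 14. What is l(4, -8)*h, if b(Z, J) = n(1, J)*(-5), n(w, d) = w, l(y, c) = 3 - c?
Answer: -891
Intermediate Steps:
b(Z, J) = -5 (b(Z, J) = 1*(-5) = -5)
h = -81 (h = -36 + 9*(-5) = -36 - 45 = -81)
l(4, -8)*h = (3 - 1*(-8))*(-81) = (3 + 8)*(-81) = 11*(-81) = -891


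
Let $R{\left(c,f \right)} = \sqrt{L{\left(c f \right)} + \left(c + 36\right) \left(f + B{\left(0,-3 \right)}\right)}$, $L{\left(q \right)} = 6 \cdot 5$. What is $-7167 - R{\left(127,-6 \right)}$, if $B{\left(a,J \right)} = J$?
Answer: $-7167 - i \sqrt{1437} \approx -7167.0 - 37.908 i$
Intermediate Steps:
$L{\left(q \right)} = 30$
$R{\left(c,f \right)} = \sqrt{30 + \left(-3 + f\right) \left(36 + c\right)}$ ($R{\left(c,f \right)} = \sqrt{30 + \left(c + 36\right) \left(f - 3\right)} = \sqrt{30 + \left(36 + c\right) \left(-3 + f\right)} = \sqrt{30 + \left(-3 + f\right) \left(36 + c\right)}$)
$-7167 - R{\left(127,-6 \right)} = -7167 - \sqrt{-78 - 381 + 36 \left(-6\right) + 127 \left(-6\right)} = -7167 - \sqrt{-78 - 381 - 216 - 762} = -7167 - \sqrt{-1437} = -7167 - i \sqrt{1437}$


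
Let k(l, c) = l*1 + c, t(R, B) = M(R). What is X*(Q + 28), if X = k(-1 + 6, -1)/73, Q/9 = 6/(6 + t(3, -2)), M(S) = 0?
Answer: 148/73 ≈ 2.0274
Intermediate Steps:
t(R, B) = 0
k(l, c) = c + l (k(l, c) = l + c = c + l)
Q = 9 (Q = 9*(6/(6 + 0)) = 9*(6/6) = 9*((⅙)*6) = 9*1 = 9)
X = 4/73 (X = (-1 + (-1 + 6))/73 = (-1 + 5)*(1/73) = 4*(1/73) = 4/73 ≈ 0.054795)
X*(Q + 28) = 4*(9 + 28)/73 = (4/73)*37 = 148/73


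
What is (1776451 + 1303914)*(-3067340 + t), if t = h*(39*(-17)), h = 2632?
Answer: -14823812989940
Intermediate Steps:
t = -1745016 (t = 2632*(39*(-17)) = 2632*(-663) = -1745016)
(1776451 + 1303914)*(-3067340 + t) = (1776451 + 1303914)*(-3067340 - 1745016) = 3080365*(-4812356) = -14823812989940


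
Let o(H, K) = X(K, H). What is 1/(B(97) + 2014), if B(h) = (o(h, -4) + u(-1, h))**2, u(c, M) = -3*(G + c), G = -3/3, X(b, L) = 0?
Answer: 1/2050 ≈ 0.00048780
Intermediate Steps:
o(H, K) = 0
G = -1 (G = -3*1/3 = -1)
u(c, M) = 3 - 3*c (u(c, M) = -3*(-1 + c) = 3 - 3*c)
B(h) = 36 (B(h) = (0 + (3 - 3*(-1)))**2 = (0 + (3 + 3))**2 = (0 + 6)**2 = 6**2 = 36)
1/(B(97) + 2014) = 1/(36 + 2014) = 1/2050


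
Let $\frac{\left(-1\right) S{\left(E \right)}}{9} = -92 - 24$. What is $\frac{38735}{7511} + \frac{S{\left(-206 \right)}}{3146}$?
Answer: $\frac{64850897}{11814803} \approx 5.489$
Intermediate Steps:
$S{\left(E \right)} = 1044$ ($S{\left(E \right)} = - 9 \left(-92 - 24\right) = \left(-9\right) \left(-116\right) = 1044$)
$\frac{38735}{7511} + \frac{S{\left(-206 \right)}}{3146} = \frac{38735}{7511} + \frac{1044}{3146} = 38735 \cdot \frac{1}{7511} + 1044 \cdot \frac{1}{3146} = \frac{38735}{7511} + \frac{522}{1573} = \frac{64850897}{11814803}$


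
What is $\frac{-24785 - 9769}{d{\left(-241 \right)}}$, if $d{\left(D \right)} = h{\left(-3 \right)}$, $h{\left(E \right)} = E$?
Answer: $11518$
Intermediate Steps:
$d{\left(D \right)} = -3$
$\frac{-24785 - 9769}{d{\left(-241 \right)}} = \frac{-24785 - 9769}{-3} = \left(-24785 - 9769\right) \left(- \frac{1}{3}\right) = \left(-34554\right) \left(- \frac{1}{3}\right) = 11518$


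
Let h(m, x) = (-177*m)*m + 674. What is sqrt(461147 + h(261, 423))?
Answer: 2*I*sqrt(2898899) ≈ 3405.2*I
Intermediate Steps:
h(m, x) = 674 - 177*m**2 (h(m, x) = -177*m**2 + 674 = 674 - 177*m**2)
sqrt(461147 + h(261, 423)) = sqrt(461147 + (674 - 177*261**2)) = sqrt(461147 + (674 - 177*68121)) = sqrt(461147 + (674 - 12057417)) = sqrt(461147 - 12056743) = sqrt(-11595596) = 2*I*sqrt(2898899)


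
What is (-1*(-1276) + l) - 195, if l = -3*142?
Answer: 655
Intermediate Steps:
l = -426
(-1*(-1276) + l) - 195 = (-1*(-1276) - 426) - 195 = (1276 - 426) - 195 = 850 - 195 = 655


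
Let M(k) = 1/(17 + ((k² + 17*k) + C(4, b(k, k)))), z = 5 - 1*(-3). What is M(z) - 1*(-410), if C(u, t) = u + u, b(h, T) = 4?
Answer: 92251/225 ≈ 410.00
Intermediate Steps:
z = 8 (z = 5 + 3 = 8)
C(u, t) = 2*u
M(k) = 1/(25 + k² + 17*k) (M(k) = 1/(17 + ((k² + 17*k) + 2*4)) = 1/(17 + ((k² + 17*k) + 8)) = 1/(17 + (8 + k² + 17*k)) = 1/(25 + k² + 17*k))
M(z) - 1*(-410) = 1/(25 + 8² + 17*8) - 1*(-410) = 1/(25 + 64 + 136) + 410 = 1/225 + 410 = 92251/225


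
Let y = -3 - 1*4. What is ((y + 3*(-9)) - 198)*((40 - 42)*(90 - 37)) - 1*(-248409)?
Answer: 273001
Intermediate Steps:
y = -7 (y = -3 - 4 = -7)
((y + 3*(-9)) - 198)*((40 - 42)*(90 - 37)) - 1*(-248409) = ((-7 + 3*(-9)) - 198)*((40 - 42)*(90 - 37)) - 1*(-248409) = ((-7 - 27) - 198)*(-2*53) + 248409 = (-34 - 198)*(-106) + 248409 = -232*(-106) + 248409 = 24592 + 248409 = 273001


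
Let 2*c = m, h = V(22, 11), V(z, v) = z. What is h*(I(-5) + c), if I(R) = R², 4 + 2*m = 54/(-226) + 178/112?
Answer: 6776363/12656 ≈ 535.43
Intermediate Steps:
h = 22
m = -16767/12656 (m = -2 + (54/(-226) + 178/112)/2 = -2 + (54*(-1/226) + 178*(1/112))/2 = -2 + (-27/113 + 89/56)/2 = -2 + (½)*(8545/6328) = -2 + 8545/12656 = -16767/12656 ≈ -1.3248)
c = -16767/25312 (c = (½)*(-16767/12656) = -16767/25312 ≈ -0.66241)
h*(I(-5) + c) = 22*((-5)² - 16767/25312) = 22*(25 - 16767/25312) = 22*(616033/25312) = 6776363/12656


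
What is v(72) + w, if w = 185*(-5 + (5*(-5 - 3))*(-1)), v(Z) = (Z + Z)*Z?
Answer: 16843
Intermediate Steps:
v(Z) = 2*Z² (v(Z) = (2*Z)*Z = 2*Z²)
w = 6475 (w = 185*(-5 + (5*(-8))*(-1)) = 185*(-5 - 40*(-1)) = 185*(-5 + 40) = 185*35 = 6475)
v(72) + w = 2*72² + 6475 = 2*5184 + 6475 = 10368 + 6475 = 16843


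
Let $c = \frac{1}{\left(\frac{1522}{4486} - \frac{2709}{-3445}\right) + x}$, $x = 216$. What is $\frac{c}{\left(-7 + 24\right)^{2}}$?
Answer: $\frac{7727135}{484872377588} \approx 1.5936 \cdot 10^{-5}$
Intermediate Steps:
$c = \frac{7727135}{1677759092}$ ($c = \frac{1}{\left(\frac{1522}{4486} - \frac{2709}{-3445}\right) + 216} = \frac{1}{\left(1522 \cdot \frac{1}{4486} - - \frac{2709}{3445}\right) + 216} = \frac{1}{\left(\frac{761}{2243} + \frac{2709}{3445}\right) + 216} = \frac{1}{\frac{8697932}{7727135} + 216} = \frac{1}{\frac{1677759092}{7727135}} = \frac{7727135}{1677759092} \approx 0.0046056$)
$\frac{c}{\left(-7 + 24\right)^{2}} = \frac{7727135}{1677759092 \left(-7 + 24\right)^{2}} = \frac{7727135}{1677759092 \cdot 17^{2}} = \frac{7727135}{1677759092 \cdot 289} = \frac{7727135}{1677759092} \cdot \frac{1}{289} = \frac{7727135}{484872377588}$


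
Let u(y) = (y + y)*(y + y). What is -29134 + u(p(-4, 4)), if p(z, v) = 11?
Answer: -28650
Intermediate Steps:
u(y) = 4*y² (u(y) = (2*y)*(2*y) = 4*y²)
-29134 + u(p(-4, 4)) = -29134 + 4*11² = -29134 + 4*121 = -29134 + 484 = -28650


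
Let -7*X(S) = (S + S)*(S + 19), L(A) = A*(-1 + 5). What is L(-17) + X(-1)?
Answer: -440/7 ≈ -62.857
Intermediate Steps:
L(A) = 4*A (L(A) = A*4 = 4*A)
X(S) = -2*S*(19 + S)/7 (X(S) = -(S + S)*(S + 19)/7 = -2*S*(19 + S)/7)
L(-17) + X(-1) = 4*(-17) - 2/7*(-1)*(19 - 1) = -68 - 2/7*(-1)*18 = -68 + 36/7 = -440/7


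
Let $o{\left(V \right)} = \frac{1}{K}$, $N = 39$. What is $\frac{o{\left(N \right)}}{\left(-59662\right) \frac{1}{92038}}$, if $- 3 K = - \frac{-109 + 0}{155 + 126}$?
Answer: $\frac{38794017}{3251579} \approx 11.931$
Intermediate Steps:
$K = - \frac{109}{843}$ ($K = - \frac{\left(-1\right) \frac{-109 + 0}{155 + 126}}{3} = - \frac{\left(-1\right) \left(- \frac{109}{281}\right)}{3} = \left(- \frac{1}{3}\right) \frac{109}{281} = - \frac{109}{843} \approx -0.1293$)
$o{\left(V \right)} = - \frac{843}{109}$ ($o{\left(V \right)} = \frac{1}{- \frac{109}{843}} = - \frac{843}{109}$)
$\frac{o{\left(N \right)}}{\left(-59662\right) \frac{1}{92038}} = - \frac{843}{109 \left(- \frac{59662}{92038}\right)} = - \frac{843}{109 \left(\left(-59662\right) \frac{1}{92038}\right)} = - \frac{843}{109 \left(- \frac{29831}{46019}\right)} = \left(- \frac{843}{109}\right) \left(- \frac{46019}{29831}\right) = \frac{38794017}{3251579}$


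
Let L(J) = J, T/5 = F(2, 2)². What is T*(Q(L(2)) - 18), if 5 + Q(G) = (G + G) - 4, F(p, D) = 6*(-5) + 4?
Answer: -77740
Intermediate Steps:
F(p, D) = -26 (F(p, D) = -30 + 4 = -26)
T = 3380 (T = 5*(-26)² = 5*676 = 3380)
Q(G) = -9 + 2*G (Q(G) = -5 + ((G + G) - 4) = -5 + (2*G - 4) = -5 + (-4 + 2*G) = -9 + 2*G)
T*(Q(L(2)) - 18) = 3380*((-9 + 2*2) - 18) = 3380*((-9 + 4) - 18) = 3380*(-5 - 18) = 3380*(-23) = -77740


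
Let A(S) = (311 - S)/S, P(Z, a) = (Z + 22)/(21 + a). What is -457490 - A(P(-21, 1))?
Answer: -464331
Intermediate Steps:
P(Z, a) = (22 + Z)/(21 + a)
A(S) = (311 - S)/S
-457490 - A(P(-21, 1)) = -457490 - (311 - (22 - 21)/(21 + 1))/((22 - 21)/(21 + 1)) = -457490 - (311 - 1/22)/(1/22) = -457490 - (311 - 1/22)/((1/22)*1) = -457490 - (311 - 1*1/22)/1/22 = -457490 - 22*(311 - 1/22) = -457490 - 22*6841/22 = -457490 - 1*6841 = -457490 - 6841 = -464331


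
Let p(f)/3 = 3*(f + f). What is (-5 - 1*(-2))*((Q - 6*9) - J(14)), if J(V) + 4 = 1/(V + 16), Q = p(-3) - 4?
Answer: 3241/10 ≈ 324.10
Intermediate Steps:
p(f) = 18*f (p(f) = 3*(3*(f + f)) = 3*(3*(2*f)) = 3*(6*f) = 18*f)
Q = -58 (Q = 18*(-3) - 4 = -54 - 4 = -58)
J(V) = -4 + 1/(16 + V) (J(V) = -4 + 1/(V + 16) = -4 + 1/(16 + V))
(-5 - 1*(-2))*((Q - 6*9) - J(14)) = (-5 - 1*(-2))*((-58 - 6*9) - (-63 - 4*14)/(16 + 14)) = (-5 + 2)*((-58 - 54) - (-63 - 56)/30) = -3*(-112 - (-119)/30) = -3*(-112 - 1*(-119/30)) = -3*(-112 + 119/30) = -3*(-3241/30) = 3241/10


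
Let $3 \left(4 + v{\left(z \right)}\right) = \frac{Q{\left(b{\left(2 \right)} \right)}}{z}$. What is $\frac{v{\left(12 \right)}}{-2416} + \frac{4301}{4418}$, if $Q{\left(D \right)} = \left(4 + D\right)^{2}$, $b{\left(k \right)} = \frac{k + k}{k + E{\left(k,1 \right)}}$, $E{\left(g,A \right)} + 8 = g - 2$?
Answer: $\frac{421504739}{432292464} \approx 0.97505$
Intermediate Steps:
$E{\left(g,A \right)} = -10 + g$ ($E{\left(g,A \right)} = -8 + \left(g - 2\right) = -8 + \left(-2 + g\right) = -10 + g$)
$b{\left(k \right)} = \frac{2 k}{-10 + 2 k}$ ($b{\left(k \right)} = \frac{k + k}{k + \left(-10 + k\right)} = \frac{2 k}{-10 + 2 k}$)
$v{\left(z \right)} = -4 + \frac{100}{27 z}$ ($v{\left(z \right)} = -4 + \frac{\left(4 + \frac{2}{-5 + 2}\right)^{2} \frac{1}{z}}{3} = -4 + \frac{\left(4 + \frac{2}{-3}\right)^{2} \frac{1}{z}}{3} = -4 + \frac{\left(4 + 2 \left(- \frac{1}{3}\right)\right)^{2} \frac{1}{z}}{3} = -4 + \frac{\left(4 - \frac{2}{3}\right)^{2} \frac{1}{z}}{3} = -4 + \frac{\left(\frac{10}{3}\right)^{2} \frac{1}{z}}{3} = -4 + \frac{\frac{100}{9} \frac{1}{z}}{3} = -4 + \frac{100}{27 z}$)
$\frac{v{\left(12 \right)}}{-2416} + \frac{4301}{4418} = \frac{-4 + \frac{100}{27 \cdot 12}}{-2416} + \frac{4301}{4418} = \left(-4 + \frac{100}{27} \cdot \frac{1}{12}\right) \left(- \frac{1}{2416}\right) + 4301 \cdot \frac{1}{4418} = \left(-4 + \frac{25}{81}\right) \left(- \frac{1}{2416}\right) + \frac{4301}{4418} = \left(- \frac{299}{81}\right) \left(- \frac{1}{2416}\right) + \frac{4301}{4418} = \frac{299}{195696} + \frac{4301}{4418} = \frac{421504739}{432292464}$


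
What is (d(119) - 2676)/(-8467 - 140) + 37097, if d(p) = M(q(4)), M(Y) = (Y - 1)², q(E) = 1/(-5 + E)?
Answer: 319296551/8607 ≈ 37097.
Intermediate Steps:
M(Y) = (-1 + Y)²
d(p) = 4 (d(p) = (-1 + 1/(-5 + 4))² = (-1 + 1/(-1))² = (-1 - 1)² = (-2)² = 4)
(d(119) - 2676)/(-8467 - 140) + 37097 = (4 - 2676)/(-8467 - 140) + 37097 = -2672/(-8607) + 37097 = -2672*(-1/8607) + 37097 = 2672/8607 + 37097 = 319296551/8607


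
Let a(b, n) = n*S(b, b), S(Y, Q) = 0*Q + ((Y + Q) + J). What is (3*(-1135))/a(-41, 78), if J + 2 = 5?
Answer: 1135/2054 ≈ 0.55258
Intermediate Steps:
J = 3 (J = -2 + 5 = 3)
S(Y, Q) = 3 + Q + Y (S(Y, Q) = 0*Q + ((Y + Q) + 3) = 0 + ((Q + Y) + 3) = 0 + (3 + Q + Y) = 3 + Q + Y)
a(b, n) = n*(3 + 2*b) (a(b, n) = n*(3 + b + b) = n*(3 + 2*b))
(3*(-1135))/a(-41, 78) = (3*(-1135))/((78*(3 + 2*(-41)))) = -3405*1/(78*(3 - 82)) = -3405/(78*(-79)) = -3405/(-6162) = -3405*(-1/6162) = 1135/2054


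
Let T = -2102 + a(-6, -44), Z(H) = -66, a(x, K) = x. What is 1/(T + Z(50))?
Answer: -1/2174 ≈ -0.00045998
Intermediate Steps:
T = -2108 (T = -2102 - 6 = -2108)
1/(T + Z(50)) = 1/(-2108 - 66) = 1/(-2174) = -1/2174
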